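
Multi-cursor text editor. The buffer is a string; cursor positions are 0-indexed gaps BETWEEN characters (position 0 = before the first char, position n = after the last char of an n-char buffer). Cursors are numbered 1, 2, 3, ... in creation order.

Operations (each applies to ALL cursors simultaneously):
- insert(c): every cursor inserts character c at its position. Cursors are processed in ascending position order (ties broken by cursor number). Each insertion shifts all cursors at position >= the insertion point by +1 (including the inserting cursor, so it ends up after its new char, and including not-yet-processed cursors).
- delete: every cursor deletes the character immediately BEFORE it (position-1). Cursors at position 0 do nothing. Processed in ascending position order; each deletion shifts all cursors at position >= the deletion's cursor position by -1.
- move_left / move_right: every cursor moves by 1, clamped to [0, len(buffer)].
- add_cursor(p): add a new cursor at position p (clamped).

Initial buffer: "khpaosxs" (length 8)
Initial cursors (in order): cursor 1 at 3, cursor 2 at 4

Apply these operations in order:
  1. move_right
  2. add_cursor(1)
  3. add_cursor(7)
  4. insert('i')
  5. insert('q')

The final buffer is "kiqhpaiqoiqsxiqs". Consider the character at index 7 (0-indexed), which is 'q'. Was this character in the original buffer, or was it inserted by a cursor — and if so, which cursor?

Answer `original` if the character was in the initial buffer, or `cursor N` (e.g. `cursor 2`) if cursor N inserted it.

Answer: cursor 1

Derivation:
After op 1 (move_right): buffer="khpaosxs" (len 8), cursors c1@4 c2@5, authorship ........
After op 2 (add_cursor(1)): buffer="khpaosxs" (len 8), cursors c3@1 c1@4 c2@5, authorship ........
After op 3 (add_cursor(7)): buffer="khpaosxs" (len 8), cursors c3@1 c1@4 c2@5 c4@7, authorship ........
After op 4 (insert('i')): buffer="kihpaioisxis" (len 12), cursors c3@2 c1@6 c2@8 c4@11, authorship .3...1.2..4.
After op 5 (insert('q')): buffer="kiqhpaiqoiqsxiqs" (len 16), cursors c3@3 c1@8 c2@11 c4@15, authorship .33...11.22..44.
Authorship (.=original, N=cursor N): . 3 3 . . . 1 1 . 2 2 . . 4 4 .
Index 7: author = 1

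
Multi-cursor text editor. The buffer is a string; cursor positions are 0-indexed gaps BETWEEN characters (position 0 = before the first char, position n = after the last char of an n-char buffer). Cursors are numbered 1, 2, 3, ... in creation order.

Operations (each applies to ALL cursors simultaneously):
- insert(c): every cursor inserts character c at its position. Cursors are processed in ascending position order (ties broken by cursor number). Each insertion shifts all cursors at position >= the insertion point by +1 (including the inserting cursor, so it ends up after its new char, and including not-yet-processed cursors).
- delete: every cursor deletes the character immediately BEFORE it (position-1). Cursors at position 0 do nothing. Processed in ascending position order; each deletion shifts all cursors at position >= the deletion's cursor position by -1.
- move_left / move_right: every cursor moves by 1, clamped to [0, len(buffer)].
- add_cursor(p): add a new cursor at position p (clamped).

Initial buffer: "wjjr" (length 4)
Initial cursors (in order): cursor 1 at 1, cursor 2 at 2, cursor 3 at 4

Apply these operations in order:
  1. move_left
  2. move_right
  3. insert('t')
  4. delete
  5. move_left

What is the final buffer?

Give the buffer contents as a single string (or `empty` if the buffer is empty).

After op 1 (move_left): buffer="wjjr" (len 4), cursors c1@0 c2@1 c3@3, authorship ....
After op 2 (move_right): buffer="wjjr" (len 4), cursors c1@1 c2@2 c3@4, authorship ....
After op 3 (insert('t')): buffer="wtjtjrt" (len 7), cursors c1@2 c2@4 c3@7, authorship .1.2..3
After op 4 (delete): buffer="wjjr" (len 4), cursors c1@1 c2@2 c3@4, authorship ....
After op 5 (move_left): buffer="wjjr" (len 4), cursors c1@0 c2@1 c3@3, authorship ....

Answer: wjjr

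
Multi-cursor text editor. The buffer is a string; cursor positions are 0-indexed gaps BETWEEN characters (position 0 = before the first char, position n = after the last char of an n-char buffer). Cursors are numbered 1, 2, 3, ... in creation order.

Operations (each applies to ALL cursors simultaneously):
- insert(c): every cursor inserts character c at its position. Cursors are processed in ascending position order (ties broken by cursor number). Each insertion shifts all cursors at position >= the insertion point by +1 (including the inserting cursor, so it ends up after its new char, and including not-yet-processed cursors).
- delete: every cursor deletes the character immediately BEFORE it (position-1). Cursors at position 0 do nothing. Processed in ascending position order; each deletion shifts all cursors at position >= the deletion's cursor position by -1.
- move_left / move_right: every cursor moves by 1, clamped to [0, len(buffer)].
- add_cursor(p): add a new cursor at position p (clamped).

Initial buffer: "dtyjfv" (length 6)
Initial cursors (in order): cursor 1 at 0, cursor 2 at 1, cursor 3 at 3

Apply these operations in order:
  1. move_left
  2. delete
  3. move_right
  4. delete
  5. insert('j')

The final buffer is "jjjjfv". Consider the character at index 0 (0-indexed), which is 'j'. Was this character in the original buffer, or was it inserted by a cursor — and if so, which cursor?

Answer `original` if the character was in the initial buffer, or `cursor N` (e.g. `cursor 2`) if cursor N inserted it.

Answer: cursor 1

Derivation:
After op 1 (move_left): buffer="dtyjfv" (len 6), cursors c1@0 c2@0 c3@2, authorship ......
After op 2 (delete): buffer="dyjfv" (len 5), cursors c1@0 c2@0 c3@1, authorship .....
After op 3 (move_right): buffer="dyjfv" (len 5), cursors c1@1 c2@1 c3@2, authorship .....
After op 4 (delete): buffer="jfv" (len 3), cursors c1@0 c2@0 c3@0, authorship ...
After op 5 (insert('j')): buffer="jjjjfv" (len 6), cursors c1@3 c2@3 c3@3, authorship 123...
Authorship (.=original, N=cursor N): 1 2 3 . . .
Index 0: author = 1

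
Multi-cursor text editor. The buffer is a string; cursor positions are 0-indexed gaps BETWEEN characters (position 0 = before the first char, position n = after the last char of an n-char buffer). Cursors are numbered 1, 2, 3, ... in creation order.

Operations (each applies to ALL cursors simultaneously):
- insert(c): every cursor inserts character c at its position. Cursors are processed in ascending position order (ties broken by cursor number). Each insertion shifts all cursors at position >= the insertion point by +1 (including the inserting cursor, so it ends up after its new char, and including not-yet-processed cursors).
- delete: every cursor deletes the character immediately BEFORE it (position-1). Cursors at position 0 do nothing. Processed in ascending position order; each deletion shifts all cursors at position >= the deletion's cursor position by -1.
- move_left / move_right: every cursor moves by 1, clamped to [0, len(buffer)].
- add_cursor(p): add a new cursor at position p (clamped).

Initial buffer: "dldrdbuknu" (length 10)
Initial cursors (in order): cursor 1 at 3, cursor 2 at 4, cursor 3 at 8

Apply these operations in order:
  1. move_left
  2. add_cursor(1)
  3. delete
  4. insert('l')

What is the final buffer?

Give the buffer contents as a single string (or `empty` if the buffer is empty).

Answer: lllrdblknu

Derivation:
After op 1 (move_left): buffer="dldrdbuknu" (len 10), cursors c1@2 c2@3 c3@7, authorship ..........
After op 2 (add_cursor(1)): buffer="dldrdbuknu" (len 10), cursors c4@1 c1@2 c2@3 c3@7, authorship ..........
After op 3 (delete): buffer="rdbknu" (len 6), cursors c1@0 c2@0 c4@0 c3@3, authorship ......
After op 4 (insert('l')): buffer="lllrdblknu" (len 10), cursors c1@3 c2@3 c4@3 c3@7, authorship 124...3...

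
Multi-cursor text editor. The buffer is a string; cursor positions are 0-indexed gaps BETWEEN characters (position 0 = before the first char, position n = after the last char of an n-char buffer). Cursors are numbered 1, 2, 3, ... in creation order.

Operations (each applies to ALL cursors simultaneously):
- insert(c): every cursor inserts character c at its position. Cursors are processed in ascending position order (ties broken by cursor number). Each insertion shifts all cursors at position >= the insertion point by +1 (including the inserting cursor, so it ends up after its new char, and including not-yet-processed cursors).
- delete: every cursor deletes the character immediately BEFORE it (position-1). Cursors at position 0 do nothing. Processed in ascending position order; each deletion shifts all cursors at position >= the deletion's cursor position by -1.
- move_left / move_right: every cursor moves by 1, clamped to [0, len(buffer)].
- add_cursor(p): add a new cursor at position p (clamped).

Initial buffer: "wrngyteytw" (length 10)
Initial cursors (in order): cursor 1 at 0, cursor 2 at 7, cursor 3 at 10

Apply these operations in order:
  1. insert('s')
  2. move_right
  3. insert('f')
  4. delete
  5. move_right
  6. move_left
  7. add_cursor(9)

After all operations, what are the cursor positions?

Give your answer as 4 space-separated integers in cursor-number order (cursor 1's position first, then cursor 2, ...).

Answer: 2 10 12 9

Derivation:
After op 1 (insert('s')): buffer="swrngytesytws" (len 13), cursors c1@1 c2@9 c3@13, authorship 1.......2...3
After op 2 (move_right): buffer="swrngytesytws" (len 13), cursors c1@2 c2@10 c3@13, authorship 1.......2...3
After op 3 (insert('f')): buffer="swfrngytesyftwsf" (len 16), cursors c1@3 c2@12 c3@16, authorship 1.1......2.2..33
After op 4 (delete): buffer="swrngytesytws" (len 13), cursors c1@2 c2@10 c3@13, authorship 1.......2...3
After op 5 (move_right): buffer="swrngytesytws" (len 13), cursors c1@3 c2@11 c3@13, authorship 1.......2...3
After op 6 (move_left): buffer="swrngytesytws" (len 13), cursors c1@2 c2@10 c3@12, authorship 1.......2...3
After op 7 (add_cursor(9)): buffer="swrngytesytws" (len 13), cursors c1@2 c4@9 c2@10 c3@12, authorship 1.......2...3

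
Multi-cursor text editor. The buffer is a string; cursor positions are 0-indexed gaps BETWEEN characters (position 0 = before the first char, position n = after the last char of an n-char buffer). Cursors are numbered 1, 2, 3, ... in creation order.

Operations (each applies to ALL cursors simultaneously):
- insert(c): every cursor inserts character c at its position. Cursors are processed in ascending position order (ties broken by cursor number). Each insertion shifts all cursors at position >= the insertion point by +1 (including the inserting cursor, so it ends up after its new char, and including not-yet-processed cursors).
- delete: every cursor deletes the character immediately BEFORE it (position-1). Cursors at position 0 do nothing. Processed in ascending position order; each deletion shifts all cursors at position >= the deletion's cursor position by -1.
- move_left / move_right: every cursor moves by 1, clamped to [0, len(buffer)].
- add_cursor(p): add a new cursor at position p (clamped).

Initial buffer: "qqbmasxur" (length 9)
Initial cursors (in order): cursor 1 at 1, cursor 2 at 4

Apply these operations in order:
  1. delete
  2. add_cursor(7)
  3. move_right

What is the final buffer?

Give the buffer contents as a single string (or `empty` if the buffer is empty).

Answer: qbasxur

Derivation:
After op 1 (delete): buffer="qbasxur" (len 7), cursors c1@0 c2@2, authorship .......
After op 2 (add_cursor(7)): buffer="qbasxur" (len 7), cursors c1@0 c2@2 c3@7, authorship .......
After op 3 (move_right): buffer="qbasxur" (len 7), cursors c1@1 c2@3 c3@7, authorship .......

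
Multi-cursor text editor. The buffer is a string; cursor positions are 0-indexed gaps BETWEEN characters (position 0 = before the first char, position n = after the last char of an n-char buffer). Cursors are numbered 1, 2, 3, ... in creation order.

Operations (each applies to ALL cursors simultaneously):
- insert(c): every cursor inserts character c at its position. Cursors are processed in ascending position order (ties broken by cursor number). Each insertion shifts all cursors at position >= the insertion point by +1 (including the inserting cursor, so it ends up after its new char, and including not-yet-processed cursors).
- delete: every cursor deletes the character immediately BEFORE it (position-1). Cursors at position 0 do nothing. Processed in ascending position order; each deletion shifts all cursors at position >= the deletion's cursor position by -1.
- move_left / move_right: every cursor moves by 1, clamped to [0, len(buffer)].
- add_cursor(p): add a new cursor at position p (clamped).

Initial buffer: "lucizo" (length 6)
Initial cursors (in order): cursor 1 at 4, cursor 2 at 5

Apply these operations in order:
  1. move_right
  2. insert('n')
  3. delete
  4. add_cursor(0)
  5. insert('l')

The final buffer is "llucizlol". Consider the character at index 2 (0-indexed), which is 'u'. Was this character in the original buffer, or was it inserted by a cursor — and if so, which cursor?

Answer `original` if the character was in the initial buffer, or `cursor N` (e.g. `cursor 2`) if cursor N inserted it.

After op 1 (move_right): buffer="lucizo" (len 6), cursors c1@5 c2@6, authorship ......
After op 2 (insert('n')): buffer="luciznon" (len 8), cursors c1@6 c2@8, authorship .....1.2
After op 3 (delete): buffer="lucizo" (len 6), cursors c1@5 c2@6, authorship ......
After op 4 (add_cursor(0)): buffer="lucizo" (len 6), cursors c3@0 c1@5 c2@6, authorship ......
After op 5 (insert('l')): buffer="llucizlol" (len 9), cursors c3@1 c1@7 c2@9, authorship 3.....1.2
Authorship (.=original, N=cursor N): 3 . . . . . 1 . 2
Index 2: author = original

Answer: original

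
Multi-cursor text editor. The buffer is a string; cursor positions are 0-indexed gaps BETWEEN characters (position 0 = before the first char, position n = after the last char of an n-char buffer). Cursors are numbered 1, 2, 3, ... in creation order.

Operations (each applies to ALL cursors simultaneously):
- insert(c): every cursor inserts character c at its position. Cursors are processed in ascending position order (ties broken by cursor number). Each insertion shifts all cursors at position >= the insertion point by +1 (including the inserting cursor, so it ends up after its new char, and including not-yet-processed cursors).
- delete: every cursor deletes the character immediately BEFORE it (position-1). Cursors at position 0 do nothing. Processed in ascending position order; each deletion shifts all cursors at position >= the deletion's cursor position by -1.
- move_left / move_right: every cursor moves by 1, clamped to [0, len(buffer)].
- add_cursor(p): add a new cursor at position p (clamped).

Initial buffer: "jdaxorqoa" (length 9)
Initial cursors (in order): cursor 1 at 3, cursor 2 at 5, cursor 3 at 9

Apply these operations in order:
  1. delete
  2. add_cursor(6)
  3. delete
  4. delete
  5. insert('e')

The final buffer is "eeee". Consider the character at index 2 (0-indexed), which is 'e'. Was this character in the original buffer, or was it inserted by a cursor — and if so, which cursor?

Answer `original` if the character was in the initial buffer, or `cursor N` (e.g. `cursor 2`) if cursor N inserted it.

After op 1 (delete): buffer="jdxrqo" (len 6), cursors c1@2 c2@3 c3@6, authorship ......
After op 2 (add_cursor(6)): buffer="jdxrqo" (len 6), cursors c1@2 c2@3 c3@6 c4@6, authorship ......
After op 3 (delete): buffer="jr" (len 2), cursors c1@1 c2@1 c3@2 c4@2, authorship ..
After op 4 (delete): buffer="" (len 0), cursors c1@0 c2@0 c3@0 c4@0, authorship 
After op 5 (insert('e')): buffer="eeee" (len 4), cursors c1@4 c2@4 c3@4 c4@4, authorship 1234
Authorship (.=original, N=cursor N): 1 2 3 4
Index 2: author = 3

Answer: cursor 3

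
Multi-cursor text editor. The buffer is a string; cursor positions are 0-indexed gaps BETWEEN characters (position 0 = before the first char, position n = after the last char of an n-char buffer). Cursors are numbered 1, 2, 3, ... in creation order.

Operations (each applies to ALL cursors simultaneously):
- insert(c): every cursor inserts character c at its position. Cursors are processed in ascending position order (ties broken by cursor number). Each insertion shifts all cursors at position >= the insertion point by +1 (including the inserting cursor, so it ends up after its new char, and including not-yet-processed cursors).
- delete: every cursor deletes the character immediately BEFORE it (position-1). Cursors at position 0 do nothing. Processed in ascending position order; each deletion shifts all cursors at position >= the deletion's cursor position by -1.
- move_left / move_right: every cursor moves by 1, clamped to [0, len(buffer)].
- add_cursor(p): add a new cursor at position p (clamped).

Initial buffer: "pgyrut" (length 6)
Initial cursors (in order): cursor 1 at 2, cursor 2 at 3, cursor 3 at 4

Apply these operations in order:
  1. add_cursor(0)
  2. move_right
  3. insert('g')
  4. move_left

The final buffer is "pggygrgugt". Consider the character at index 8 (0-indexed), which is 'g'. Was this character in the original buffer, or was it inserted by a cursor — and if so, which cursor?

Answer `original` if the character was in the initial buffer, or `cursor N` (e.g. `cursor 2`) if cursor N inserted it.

After op 1 (add_cursor(0)): buffer="pgyrut" (len 6), cursors c4@0 c1@2 c2@3 c3@4, authorship ......
After op 2 (move_right): buffer="pgyrut" (len 6), cursors c4@1 c1@3 c2@4 c3@5, authorship ......
After op 3 (insert('g')): buffer="pggygrgugt" (len 10), cursors c4@2 c1@5 c2@7 c3@9, authorship .4..1.2.3.
After op 4 (move_left): buffer="pggygrgugt" (len 10), cursors c4@1 c1@4 c2@6 c3@8, authorship .4..1.2.3.
Authorship (.=original, N=cursor N): . 4 . . 1 . 2 . 3 .
Index 8: author = 3

Answer: cursor 3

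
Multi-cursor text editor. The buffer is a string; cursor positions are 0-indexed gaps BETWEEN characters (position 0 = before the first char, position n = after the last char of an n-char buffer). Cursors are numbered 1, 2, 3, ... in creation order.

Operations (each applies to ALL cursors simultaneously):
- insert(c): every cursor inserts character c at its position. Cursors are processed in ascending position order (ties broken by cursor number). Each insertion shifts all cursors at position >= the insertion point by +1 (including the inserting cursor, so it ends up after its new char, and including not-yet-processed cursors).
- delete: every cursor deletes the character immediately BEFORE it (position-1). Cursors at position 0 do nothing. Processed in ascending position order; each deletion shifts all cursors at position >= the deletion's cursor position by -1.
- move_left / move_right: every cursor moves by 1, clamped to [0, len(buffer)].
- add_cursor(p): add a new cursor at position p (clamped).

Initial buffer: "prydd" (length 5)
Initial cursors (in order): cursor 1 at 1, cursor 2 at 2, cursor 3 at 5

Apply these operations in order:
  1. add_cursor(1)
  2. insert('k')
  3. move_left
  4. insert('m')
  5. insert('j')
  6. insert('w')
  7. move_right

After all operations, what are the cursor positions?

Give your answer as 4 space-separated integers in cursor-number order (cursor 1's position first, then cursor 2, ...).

Answer: 9 14 21 9

Derivation:
After op 1 (add_cursor(1)): buffer="prydd" (len 5), cursors c1@1 c4@1 c2@2 c3@5, authorship .....
After op 2 (insert('k')): buffer="pkkrkyddk" (len 9), cursors c1@3 c4@3 c2@5 c3@9, authorship .14.2...3
After op 3 (move_left): buffer="pkkrkyddk" (len 9), cursors c1@2 c4@2 c2@4 c3@8, authorship .14.2...3
After op 4 (insert('m')): buffer="pkmmkrmkyddmk" (len 13), cursors c1@4 c4@4 c2@7 c3@12, authorship .1144.22...33
After op 5 (insert('j')): buffer="pkmmjjkrmjkyddmjk" (len 17), cursors c1@6 c4@6 c2@10 c3@16, authorship .114144.222...333
After op 6 (insert('w')): buffer="pkmmjjwwkrmjwkyddmjwk" (len 21), cursors c1@8 c4@8 c2@13 c3@20, authorship .11414144.2222...3333
After op 7 (move_right): buffer="pkmmjjwwkrmjwkyddmjwk" (len 21), cursors c1@9 c4@9 c2@14 c3@21, authorship .11414144.2222...3333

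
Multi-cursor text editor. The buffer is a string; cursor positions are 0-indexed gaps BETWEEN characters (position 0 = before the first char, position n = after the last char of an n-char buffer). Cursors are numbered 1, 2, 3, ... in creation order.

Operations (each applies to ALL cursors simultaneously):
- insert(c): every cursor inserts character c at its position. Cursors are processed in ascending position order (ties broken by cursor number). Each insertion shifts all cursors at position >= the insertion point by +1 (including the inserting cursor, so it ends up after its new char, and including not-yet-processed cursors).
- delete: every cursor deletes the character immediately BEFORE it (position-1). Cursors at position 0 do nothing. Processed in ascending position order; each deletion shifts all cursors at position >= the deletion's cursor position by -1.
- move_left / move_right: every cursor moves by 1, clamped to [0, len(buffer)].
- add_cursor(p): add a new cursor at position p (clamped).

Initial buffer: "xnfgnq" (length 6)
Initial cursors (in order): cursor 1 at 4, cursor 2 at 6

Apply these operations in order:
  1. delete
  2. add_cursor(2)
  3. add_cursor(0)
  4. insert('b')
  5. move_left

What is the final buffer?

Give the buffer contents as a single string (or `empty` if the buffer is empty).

Answer: bxnbfbnb

Derivation:
After op 1 (delete): buffer="xnfn" (len 4), cursors c1@3 c2@4, authorship ....
After op 2 (add_cursor(2)): buffer="xnfn" (len 4), cursors c3@2 c1@3 c2@4, authorship ....
After op 3 (add_cursor(0)): buffer="xnfn" (len 4), cursors c4@0 c3@2 c1@3 c2@4, authorship ....
After op 4 (insert('b')): buffer="bxnbfbnb" (len 8), cursors c4@1 c3@4 c1@6 c2@8, authorship 4..3.1.2
After op 5 (move_left): buffer="bxnbfbnb" (len 8), cursors c4@0 c3@3 c1@5 c2@7, authorship 4..3.1.2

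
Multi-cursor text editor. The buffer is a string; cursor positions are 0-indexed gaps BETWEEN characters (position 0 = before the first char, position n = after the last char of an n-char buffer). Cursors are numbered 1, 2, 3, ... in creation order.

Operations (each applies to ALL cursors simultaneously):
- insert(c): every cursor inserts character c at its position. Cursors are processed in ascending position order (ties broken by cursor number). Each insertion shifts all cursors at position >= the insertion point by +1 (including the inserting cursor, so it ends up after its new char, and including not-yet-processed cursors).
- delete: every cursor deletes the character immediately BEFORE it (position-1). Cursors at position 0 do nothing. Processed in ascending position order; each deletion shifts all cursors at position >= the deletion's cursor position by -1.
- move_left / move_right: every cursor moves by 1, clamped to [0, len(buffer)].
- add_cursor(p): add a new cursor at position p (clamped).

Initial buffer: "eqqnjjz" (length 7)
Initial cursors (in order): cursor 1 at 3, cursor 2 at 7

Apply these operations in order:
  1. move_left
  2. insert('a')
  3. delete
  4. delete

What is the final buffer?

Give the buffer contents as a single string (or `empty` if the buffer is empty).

Answer: eqnjz

Derivation:
After op 1 (move_left): buffer="eqqnjjz" (len 7), cursors c1@2 c2@6, authorship .......
After op 2 (insert('a')): buffer="eqaqnjjaz" (len 9), cursors c1@3 c2@8, authorship ..1....2.
After op 3 (delete): buffer="eqqnjjz" (len 7), cursors c1@2 c2@6, authorship .......
After op 4 (delete): buffer="eqnjz" (len 5), cursors c1@1 c2@4, authorship .....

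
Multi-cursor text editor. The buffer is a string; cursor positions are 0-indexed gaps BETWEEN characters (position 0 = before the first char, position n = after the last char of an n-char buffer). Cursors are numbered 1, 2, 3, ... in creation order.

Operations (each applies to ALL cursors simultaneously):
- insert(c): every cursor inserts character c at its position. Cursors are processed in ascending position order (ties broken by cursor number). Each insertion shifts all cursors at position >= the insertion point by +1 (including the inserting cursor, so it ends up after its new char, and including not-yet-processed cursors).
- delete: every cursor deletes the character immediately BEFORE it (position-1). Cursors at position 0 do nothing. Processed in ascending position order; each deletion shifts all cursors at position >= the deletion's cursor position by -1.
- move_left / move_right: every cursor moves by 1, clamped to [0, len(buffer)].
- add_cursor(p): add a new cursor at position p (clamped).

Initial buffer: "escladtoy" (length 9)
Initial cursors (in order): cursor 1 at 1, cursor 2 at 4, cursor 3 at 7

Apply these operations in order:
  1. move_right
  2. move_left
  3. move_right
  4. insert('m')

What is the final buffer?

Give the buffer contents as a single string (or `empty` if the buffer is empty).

After op 1 (move_right): buffer="escladtoy" (len 9), cursors c1@2 c2@5 c3@8, authorship .........
After op 2 (move_left): buffer="escladtoy" (len 9), cursors c1@1 c2@4 c3@7, authorship .........
After op 3 (move_right): buffer="escladtoy" (len 9), cursors c1@2 c2@5 c3@8, authorship .........
After op 4 (insert('m')): buffer="esmclamdtomy" (len 12), cursors c1@3 c2@7 c3@11, authorship ..1...2...3.

Answer: esmclamdtomy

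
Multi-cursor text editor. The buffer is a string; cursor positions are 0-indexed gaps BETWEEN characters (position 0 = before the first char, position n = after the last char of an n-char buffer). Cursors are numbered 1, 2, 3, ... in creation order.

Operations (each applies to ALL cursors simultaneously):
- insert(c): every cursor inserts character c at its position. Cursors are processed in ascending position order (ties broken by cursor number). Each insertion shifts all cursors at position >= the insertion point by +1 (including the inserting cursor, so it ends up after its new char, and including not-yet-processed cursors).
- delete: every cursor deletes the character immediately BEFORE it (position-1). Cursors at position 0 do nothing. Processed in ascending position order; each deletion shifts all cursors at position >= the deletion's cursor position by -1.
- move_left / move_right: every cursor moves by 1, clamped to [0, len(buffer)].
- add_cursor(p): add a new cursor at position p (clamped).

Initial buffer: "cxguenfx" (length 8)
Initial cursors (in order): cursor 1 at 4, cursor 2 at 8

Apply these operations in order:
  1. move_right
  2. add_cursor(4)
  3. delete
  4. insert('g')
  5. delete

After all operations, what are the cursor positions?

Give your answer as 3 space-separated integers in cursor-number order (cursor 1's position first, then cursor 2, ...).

After op 1 (move_right): buffer="cxguenfx" (len 8), cursors c1@5 c2@8, authorship ........
After op 2 (add_cursor(4)): buffer="cxguenfx" (len 8), cursors c3@4 c1@5 c2@8, authorship ........
After op 3 (delete): buffer="cxgnf" (len 5), cursors c1@3 c3@3 c2@5, authorship .....
After op 4 (insert('g')): buffer="cxgggnfg" (len 8), cursors c1@5 c3@5 c2@8, authorship ...13..2
After op 5 (delete): buffer="cxgnf" (len 5), cursors c1@3 c3@3 c2@5, authorship .....

Answer: 3 5 3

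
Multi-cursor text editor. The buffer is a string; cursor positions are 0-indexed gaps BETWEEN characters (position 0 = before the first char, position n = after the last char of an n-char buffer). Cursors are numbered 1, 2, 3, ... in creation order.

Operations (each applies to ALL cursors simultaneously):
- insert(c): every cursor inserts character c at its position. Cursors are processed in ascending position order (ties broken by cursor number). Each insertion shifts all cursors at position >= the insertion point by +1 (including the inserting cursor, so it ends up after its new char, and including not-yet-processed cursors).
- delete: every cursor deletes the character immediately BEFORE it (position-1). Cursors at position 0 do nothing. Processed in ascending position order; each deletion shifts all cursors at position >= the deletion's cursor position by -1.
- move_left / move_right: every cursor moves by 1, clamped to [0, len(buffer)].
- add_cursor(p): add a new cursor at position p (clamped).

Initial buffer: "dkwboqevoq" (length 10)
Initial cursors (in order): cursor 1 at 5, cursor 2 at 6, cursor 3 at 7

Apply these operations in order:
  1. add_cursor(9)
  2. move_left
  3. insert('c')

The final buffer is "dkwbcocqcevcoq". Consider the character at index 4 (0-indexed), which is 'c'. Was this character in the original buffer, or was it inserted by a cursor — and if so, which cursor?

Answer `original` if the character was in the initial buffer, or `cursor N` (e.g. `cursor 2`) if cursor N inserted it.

Answer: cursor 1

Derivation:
After op 1 (add_cursor(9)): buffer="dkwboqevoq" (len 10), cursors c1@5 c2@6 c3@7 c4@9, authorship ..........
After op 2 (move_left): buffer="dkwboqevoq" (len 10), cursors c1@4 c2@5 c3@6 c4@8, authorship ..........
After op 3 (insert('c')): buffer="dkwbcocqcevcoq" (len 14), cursors c1@5 c2@7 c3@9 c4@12, authorship ....1.2.3..4..
Authorship (.=original, N=cursor N): . . . . 1 . 2 . 3 . . 4 . .
Index 4: author = 1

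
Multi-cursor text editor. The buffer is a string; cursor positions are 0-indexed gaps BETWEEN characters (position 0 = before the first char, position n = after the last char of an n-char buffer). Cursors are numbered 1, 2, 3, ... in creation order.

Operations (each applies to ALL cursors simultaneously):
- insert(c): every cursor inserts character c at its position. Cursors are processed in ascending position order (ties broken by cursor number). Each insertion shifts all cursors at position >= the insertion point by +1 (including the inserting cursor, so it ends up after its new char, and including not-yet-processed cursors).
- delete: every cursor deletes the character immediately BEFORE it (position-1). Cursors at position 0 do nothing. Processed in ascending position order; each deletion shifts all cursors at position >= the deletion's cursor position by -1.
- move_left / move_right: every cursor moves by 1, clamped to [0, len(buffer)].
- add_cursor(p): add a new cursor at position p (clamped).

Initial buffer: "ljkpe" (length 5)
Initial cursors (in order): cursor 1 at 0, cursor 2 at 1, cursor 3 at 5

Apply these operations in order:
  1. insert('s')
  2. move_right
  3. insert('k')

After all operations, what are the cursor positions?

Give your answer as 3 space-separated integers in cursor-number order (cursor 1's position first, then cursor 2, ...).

Answer: 3 6 11

Derivation:
After op 1 (insert('s')): buffer="slsjkpes" (len 8), cursors c1@1 c2@3 c3@8, authorship 1.2....3
After op 2 (move_right): buffer="slsjkpes" (len 8), cursors c1@2 c2@4 c3@8, authorship 1.2....3
After op 3 (insert('k')): buffer="slksjkkpesk" (len 11), cursors c1@3 c2@6 c3@11, authorship 1.12.2...33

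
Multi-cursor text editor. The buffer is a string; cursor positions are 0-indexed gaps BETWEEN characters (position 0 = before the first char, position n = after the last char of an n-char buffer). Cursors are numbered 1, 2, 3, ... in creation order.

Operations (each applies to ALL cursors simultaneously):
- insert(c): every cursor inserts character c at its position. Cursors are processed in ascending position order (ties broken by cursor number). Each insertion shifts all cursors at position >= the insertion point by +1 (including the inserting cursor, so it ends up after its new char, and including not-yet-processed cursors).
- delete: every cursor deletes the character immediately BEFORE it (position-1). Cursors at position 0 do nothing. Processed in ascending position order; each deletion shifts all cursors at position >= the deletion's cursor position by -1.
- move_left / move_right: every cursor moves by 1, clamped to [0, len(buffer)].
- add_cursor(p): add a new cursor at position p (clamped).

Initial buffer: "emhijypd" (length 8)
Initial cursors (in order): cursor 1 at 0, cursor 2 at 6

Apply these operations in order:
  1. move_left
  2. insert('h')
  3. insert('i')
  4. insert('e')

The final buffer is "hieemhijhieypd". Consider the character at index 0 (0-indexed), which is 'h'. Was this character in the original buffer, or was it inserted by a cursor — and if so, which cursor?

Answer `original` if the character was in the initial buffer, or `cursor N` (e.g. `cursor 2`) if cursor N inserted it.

Answer: cursor 1

Derivation:
After op 1 (move_left): buffer="emhijypd" (len 8), cursors c1@0 c2@5, authorship ........
After op 2 (insert('h')): buffer="hemhijhypd" (len 10), cursors c1@1 c2@7, authorship 1.....2...
After op 3 (insert('i')): buffer="hiemhijhiypd" (len 12), cursors c1@2 c2@9, authorship 11.....22...
After op 4 (insert('e')): buffer="hieemhijhieypd" (len 14), cursors c1@3 c2@11, authorship 111.....222...
Authorship (.=original, N=cursor N): 1 1 1 . . . . . 2 2 2 . . .
Index 0: author = 1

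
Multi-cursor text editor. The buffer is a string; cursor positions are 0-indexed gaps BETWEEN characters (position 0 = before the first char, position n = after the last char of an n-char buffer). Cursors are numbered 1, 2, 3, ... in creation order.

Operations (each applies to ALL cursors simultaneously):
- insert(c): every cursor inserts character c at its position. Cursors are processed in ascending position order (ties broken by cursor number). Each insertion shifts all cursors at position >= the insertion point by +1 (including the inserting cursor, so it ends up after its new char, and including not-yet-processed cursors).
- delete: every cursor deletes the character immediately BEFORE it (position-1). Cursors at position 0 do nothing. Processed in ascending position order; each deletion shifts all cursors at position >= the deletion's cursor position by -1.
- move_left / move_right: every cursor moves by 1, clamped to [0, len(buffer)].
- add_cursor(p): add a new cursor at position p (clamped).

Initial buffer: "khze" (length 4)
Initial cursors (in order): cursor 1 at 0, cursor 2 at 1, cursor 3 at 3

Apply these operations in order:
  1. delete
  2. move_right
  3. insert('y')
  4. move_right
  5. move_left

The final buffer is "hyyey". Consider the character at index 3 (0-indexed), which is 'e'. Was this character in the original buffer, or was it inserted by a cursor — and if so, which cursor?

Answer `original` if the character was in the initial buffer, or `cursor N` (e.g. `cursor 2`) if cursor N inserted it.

Answer: original

Derivation:
After op 1 (delete): buffer="he" (len 2), cursors c1@0 c2@0 c3@1, authorship ..
After op 2 (move_right): buffer="he" (len 2), cursors c1@1 c2@1 c3@2, authorship ..
After op 3 (insert('y')): buffer="hyyey" (len 5), cursors c1@3 c2@3 c3@5, authorship .12.3
After op 4 (move_right): buffer="hyyey" (len 5), cursors c1@4 c2@4 c3@5, authorship .12.3
After op 5 (move_left): buffer="hyyey" (len 5), cursors c1@3 c2@3 c3@4, authorship .12.3
Authorship (.=original, N=cursor N): . 1 2 . 3
Index 3: author = original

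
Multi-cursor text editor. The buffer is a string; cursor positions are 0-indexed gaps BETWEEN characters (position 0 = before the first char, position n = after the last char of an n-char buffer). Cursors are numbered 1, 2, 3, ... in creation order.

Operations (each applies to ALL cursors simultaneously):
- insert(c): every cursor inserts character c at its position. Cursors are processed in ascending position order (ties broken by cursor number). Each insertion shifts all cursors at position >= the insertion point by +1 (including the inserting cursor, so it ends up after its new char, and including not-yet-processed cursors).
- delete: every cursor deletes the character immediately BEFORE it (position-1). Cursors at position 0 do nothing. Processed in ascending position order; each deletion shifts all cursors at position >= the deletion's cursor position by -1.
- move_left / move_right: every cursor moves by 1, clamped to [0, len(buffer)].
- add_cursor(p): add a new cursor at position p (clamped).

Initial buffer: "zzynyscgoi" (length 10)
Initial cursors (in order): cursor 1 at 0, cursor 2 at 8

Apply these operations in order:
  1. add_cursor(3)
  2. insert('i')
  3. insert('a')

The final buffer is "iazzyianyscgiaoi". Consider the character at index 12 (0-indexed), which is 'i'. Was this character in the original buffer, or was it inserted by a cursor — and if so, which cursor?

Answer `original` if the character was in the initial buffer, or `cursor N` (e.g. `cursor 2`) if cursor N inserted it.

After op 1 (add_cursor(3)): buffer="zzynyscgoi" (len 10), cursors c1@0 c3@3 c2@8, authorship ..........
After op 2 (insert('i')): buffer="izzyinyscgioi" (len 13), cursors c1@1 c3@5 c2@11, authorship 1...3.....2..
After op 3 (insert('a')): buffer="iazzyianyscgiaoi" (len 16), cursors c1@2 c3@7 c2@14, authorship 11...33.....22..
Authorship (.=original, N=cursor N): 1 1 . . . 3 3 . . . . . 2 2 . .
Index 12: author = 2

Answer: cursor 2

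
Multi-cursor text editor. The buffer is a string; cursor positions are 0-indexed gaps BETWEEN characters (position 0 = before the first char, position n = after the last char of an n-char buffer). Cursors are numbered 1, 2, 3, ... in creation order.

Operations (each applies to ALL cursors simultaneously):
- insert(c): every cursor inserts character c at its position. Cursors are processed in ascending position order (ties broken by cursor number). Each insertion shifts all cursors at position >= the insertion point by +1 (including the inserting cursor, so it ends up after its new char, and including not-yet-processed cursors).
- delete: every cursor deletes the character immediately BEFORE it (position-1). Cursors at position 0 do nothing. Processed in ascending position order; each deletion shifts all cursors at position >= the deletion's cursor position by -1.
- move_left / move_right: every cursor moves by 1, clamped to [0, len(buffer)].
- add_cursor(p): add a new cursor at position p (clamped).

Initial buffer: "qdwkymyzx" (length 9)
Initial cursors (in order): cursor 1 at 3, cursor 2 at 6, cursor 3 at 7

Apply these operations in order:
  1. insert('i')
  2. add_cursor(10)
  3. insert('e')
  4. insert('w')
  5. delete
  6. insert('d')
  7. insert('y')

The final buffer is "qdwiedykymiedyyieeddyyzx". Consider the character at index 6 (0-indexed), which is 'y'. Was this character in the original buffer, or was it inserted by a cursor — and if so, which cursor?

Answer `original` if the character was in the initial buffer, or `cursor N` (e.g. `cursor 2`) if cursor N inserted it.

Answer: cursor 1

Derivation:
After op 1 (insert('i')): buffer="qdwikymiyizx" (len 12), cursors c1@4 c2@8 c3@10, authorship ...1...2.3..
After op 2 (add_cursor(10)): buffer="qdwikymiyizx" (len 12), cursors c1@4 c2@8 c3@10 c4@10, authorship ...1...2.3..
After op 3 (insert('e')): buffer="qdwiekymieyieezx" (len 16), cursors c1@5 c2@10 c3@14 c4@14, authorship ...11...22.334..
After op 4 (insert('w')): buffer="qdwiewkymiewyieewwzx" (len 20), cursors c1@6 c2@12 c3@18 c4@18, authorship ...111...222.33434..
After op 5 (delete): buffer="qdwiekymieyieezx" (len 16), cursors c1@5 c2@10 c3@14 c4@14, authorship ...11...22.334..
After op 6 (insert('d')): buffer="qdwiedkymiedyieeddzx" (len 20), cursors c1@6 c2@12 c3@18 c4@18, authorship ...111...222.33434..
After op 7 (insert('y')): buffer="qdwiedykymiedyyieeddyyzx" (len 24), cursors c1@7 c2@14 c3@22 c4@22, authorship ...1111...2222.3343434..
Authorship (.=original, N=cursor N): . . . 1 1 1 1 . . . 2 2 2 2 . 3 3 4 3 4 3 4 . .
Index 6: author = 1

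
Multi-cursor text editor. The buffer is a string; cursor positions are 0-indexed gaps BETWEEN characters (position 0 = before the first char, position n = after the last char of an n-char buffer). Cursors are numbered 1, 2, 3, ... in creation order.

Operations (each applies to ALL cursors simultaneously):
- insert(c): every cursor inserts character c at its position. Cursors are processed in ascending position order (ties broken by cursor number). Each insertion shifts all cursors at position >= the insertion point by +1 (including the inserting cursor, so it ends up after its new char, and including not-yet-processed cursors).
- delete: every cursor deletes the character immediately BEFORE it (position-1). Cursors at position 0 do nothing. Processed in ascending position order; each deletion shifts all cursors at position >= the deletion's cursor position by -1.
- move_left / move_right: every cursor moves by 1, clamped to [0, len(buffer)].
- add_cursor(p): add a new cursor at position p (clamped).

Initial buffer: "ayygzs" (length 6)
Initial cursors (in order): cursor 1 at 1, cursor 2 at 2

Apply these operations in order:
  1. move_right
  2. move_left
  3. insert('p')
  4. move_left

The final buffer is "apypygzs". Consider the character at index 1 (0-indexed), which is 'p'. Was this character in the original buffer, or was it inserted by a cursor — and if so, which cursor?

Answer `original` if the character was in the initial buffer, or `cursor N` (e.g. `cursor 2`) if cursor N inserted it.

After op 1 (move_right): buffer="ayygzs" (len 6), cursors c1@2 c2@3, authorship ......
After op 2 (move_left): buffer="ayygzs" (len 6), cursors c1@1 c2@2, authorship ......
After op 3 (insert('p')): buffer="apypygzs" (len 8), cursors c1@2 c2@4, authorship .1.2....
After op 4 (move_left): buffer="apypygzs" (len 8), cursors c1@1 c2@3, authorship .1.2....
Authorship (.=original, N=cursor N): . 1 . 2 . . . .
Index 1: author = 1

Answer: cursor 1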